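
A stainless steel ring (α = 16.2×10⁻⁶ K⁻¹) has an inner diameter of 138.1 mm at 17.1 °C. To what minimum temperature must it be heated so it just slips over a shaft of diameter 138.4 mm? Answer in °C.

Required Δd = 138.4 − 138.1 = 0.3 mm
Δd = αd₀ΔT ⇒ ΔT = Δd/(αd₀) = 0.3 / (16.2×10⁻⁶ × 138.1) = 134.09 K
T_min = 17.1 + 134.09 = 151.19 °C

T = 151 °C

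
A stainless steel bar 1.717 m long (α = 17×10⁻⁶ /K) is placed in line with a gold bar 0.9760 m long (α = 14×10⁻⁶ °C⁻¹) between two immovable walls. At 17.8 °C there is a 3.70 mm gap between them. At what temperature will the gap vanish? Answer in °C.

T = 104 °C

α₁L₁ = 2.9189×10⁻⁵ m/K, α₂L₂ = 1.3664×10⁻⁵ m/K → total 4.2853×10⁻⁵ m/K
ΔT = g/(α₁L₁+α₂L₂) = 3.70×10⁻³ / 4.2853×10⁻⁵ = 86.34 K
T = 17.8 + 86.34 = 104.14 °C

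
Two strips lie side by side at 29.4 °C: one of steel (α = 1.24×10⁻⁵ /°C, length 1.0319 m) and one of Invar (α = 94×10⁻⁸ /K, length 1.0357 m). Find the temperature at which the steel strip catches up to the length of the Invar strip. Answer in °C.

L₁(1 + α₁ΔT) = L₂(1 + α₂ΔT) ⇒ ΔT = (L₂ − L₁)/(α₁L₁ − α₂L₂)
L₂ − L₁ = 1.0357 − 1.0319 = 3.80×10⁻³ m
α₁L₁ − α₂L₂ = 1.24×10⁻⁵×1.0319 − 94×10⁻⁸×1.0357 = 1.1822002×10⁻⁵ m/K
ΔT = 3.80×10⁻³ / 1.1822002×10⁻⁵ = 321.435 K
T = 29.4 + 321.435 = 350.835 °C

T = 350.8 °C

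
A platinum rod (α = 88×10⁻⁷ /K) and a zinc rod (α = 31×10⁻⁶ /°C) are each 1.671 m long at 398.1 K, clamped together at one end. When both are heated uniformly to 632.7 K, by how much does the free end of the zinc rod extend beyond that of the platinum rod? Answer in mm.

8.70 mm

ΔT = 234.6 K
platinum: ΔL = 88×10⁻⁷ × 1.671 m × 234.6 = 3.4497×10⁻³ m = 3.4497 mm
zinc: ΔL = 31×10⁻⁶ × 1.671 m × 234.6 = 1.2153×10⁻² m = 12.153 mm
difference = 12.153 − 3.4497 = 8.7033 mm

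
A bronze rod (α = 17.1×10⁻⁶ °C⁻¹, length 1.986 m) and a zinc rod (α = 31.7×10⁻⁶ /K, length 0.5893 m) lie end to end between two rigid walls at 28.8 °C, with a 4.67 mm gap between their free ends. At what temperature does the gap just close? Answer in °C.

T = 118 °C

α₁L₁ = 3.39606×10⁻⁵ m/K, α₂L₂ = 1.868081×10⁻⁵ m/K → total 5.264141×10⁻⁵ m/K
ΔT = g/(α₁L₁+α₂L₂) = 4.67×10⁻³ / 5.264141×10⁻⁵ = 88.71 K
T = 28.8 + 88.71 = 117.51 °C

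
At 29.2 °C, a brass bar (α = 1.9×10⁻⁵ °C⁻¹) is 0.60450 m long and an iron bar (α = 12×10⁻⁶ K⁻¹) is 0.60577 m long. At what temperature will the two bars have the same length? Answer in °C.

T = 330.4 °C

Equal length when α₁L₁ΔT − α₂L₂ΔT = L₂ − L₁ = 1.27×10⁻³ m
α₁L₁ = 1.14855×10⁻⁵, α₂L₂ = 7.26924×10⁻⁶ → Δ(αL) = 4.21626×10⁻⁶ m/K
ΔT = 1.27×10⁻³ / 4.21626×10⁻⁶ = 301.215 K, so T = 29.2 + 301.215 = 330.415 °C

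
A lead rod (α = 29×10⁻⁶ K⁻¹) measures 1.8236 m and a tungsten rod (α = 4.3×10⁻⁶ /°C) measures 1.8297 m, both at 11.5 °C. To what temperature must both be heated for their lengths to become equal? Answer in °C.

Equal length when α₁L₁ΔT − α₂L₂ΔT = L₂ − L₁ = 6.10×10⁻³ m
α₁L₁ = 5.28844×10⁻⁵, α₂L₂ = 7.86771×10⁻⁶ → Δ(αL) = 4.501669×10⁻⁵ m/K
ΔT = 6.10×10⁻³ / 4.501669×10⁻⁵ = 135.505 K, so T = 11.5 + 135.505 = 147.005 °C

T = 147.0 °C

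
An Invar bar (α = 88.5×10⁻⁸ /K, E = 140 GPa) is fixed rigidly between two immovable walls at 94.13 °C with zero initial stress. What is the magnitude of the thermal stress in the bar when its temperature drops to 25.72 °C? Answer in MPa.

Fully constrained: the free strain ε = αΔT is blocked, so σ = Eε = EαΔT.
|ΔT| = 68.41 K
σ = 140×10⁹ × 88.5×10⁻⁸ × 68.41 = 8.48×10⁶ Pa

σ = 8.48 MPa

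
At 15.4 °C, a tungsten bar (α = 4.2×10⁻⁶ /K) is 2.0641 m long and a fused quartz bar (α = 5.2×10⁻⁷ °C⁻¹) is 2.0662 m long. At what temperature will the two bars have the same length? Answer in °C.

Equal length when α₁L₁ΔT − α₂L₂ΔT = L₂ − L₁ = 2.10×10⁻³ m
α₁L₁ = 8.66922×10⁻⁶, α₂L₂ = 1.074424×10⁻⁶ → Δ(αL) = 7.594796×10⁻⁶ m/K
ΔT = 2.10×10⁻³ / 7.594796×10⁻⁶ = 276.505 K, so T = 15.4 + 276.505 = 291.905 °C

T = 291.9 °C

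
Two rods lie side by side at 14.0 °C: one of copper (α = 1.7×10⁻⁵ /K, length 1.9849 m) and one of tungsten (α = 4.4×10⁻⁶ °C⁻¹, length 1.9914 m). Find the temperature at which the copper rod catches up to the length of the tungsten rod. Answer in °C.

T = 274.2 °C

L₁(1 + α₁ΔT) = L₂(1 + α₂ΔT) ⇒ ΔT = (L₂ − L₁)/(α₁L₁ − α₂L₂)
L₂ − L₁ = 1.9914 − 1.9849 = 6.50×10⁻³ m
α₁L₁ − α₂L₂ = 1.7×10⁻⁵×1.9849 − 4.4×10⁻⁶×1.9914 = 2.498114×10⁻⁵ m/K
ΔT = 6.50×10⁻³ / 2.498114×10⁻⁵ = 260.196 K
T = 14.0 + 260.196 = 274.196 °C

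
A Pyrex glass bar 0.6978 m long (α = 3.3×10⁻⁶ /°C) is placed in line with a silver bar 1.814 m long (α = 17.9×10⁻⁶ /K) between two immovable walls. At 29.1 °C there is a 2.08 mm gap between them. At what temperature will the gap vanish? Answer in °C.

T = 88.9 °C

α₁L₁ = 2.30274×10⁻⁶ m/K, α₂L₂ = 3.24706×10⁻⁵ m/K → total 3.477334×10⁻⁵ m/K
ΔT = g/(α₁L₁+α₂L₂) = 2.08×10⁻³ / 3.477334×10⁻⁵ = 59.816 K
T = 29.1 + 59.816 = 88.916 °C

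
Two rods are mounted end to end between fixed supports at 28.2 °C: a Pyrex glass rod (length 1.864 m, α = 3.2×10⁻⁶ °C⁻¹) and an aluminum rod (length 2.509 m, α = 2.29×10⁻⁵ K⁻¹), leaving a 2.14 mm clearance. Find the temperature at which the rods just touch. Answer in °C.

T = 61.9 °C

α₁L₁ = 5.9648×10⁻⁶ m/K, α₂L₂ = 5.74561×10⁻⁵ m/K → total 6.34209×10⁻⁵ m/K
ΔT = g/(α₁L₁+α₂L₂) = 2.14×10⁻³ / 6.34209×10⁻⁵ = 33.743 K
T = 28.2 + 33.743 = 61.943 °C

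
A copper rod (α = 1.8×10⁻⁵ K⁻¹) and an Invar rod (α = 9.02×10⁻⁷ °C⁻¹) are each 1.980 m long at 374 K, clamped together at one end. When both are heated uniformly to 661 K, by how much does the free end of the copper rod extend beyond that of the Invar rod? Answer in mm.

ΔT = 287 K
copper: ΔL = 1.8×10⁻⁵ × 1.980 m × 287 = 1.0229×10⁻² m = 10.229 mm
Invar: ΔL = 9.02×10⁻⁷ × 1.980 m × 287 = 5.1257×10⁻⁴ m = 0.51257 mm
difference = 10.229 − 0.51257 = 9.71643 mm

9.72 mm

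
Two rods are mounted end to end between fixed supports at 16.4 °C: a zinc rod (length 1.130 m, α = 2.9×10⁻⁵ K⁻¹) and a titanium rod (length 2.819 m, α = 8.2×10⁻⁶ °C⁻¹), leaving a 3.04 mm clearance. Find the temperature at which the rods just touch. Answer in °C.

Gap closes when ΔL₁ + ΔL₂ = 3.04 mm = 3.04×10⁻³ m
(α₁L₁ + α₂L₂)ΔT = g
α₁L₁ + α₂L₂ = 2.9×10⁻⁵×1.130 + 8.2×10⁻⁶×2.819 = 5.58858×10⁻⁵ m/K
ΔT = 3.04×10⁻³ / 5.58858×10⁻⁵ = 54.397 K
T = 16.4 + 54.397 = 70.797 °C

T = 70.8 °C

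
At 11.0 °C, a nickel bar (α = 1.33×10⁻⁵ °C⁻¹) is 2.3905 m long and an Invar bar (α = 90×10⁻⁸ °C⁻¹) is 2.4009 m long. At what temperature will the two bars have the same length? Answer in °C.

T = 362.0 °C

L₁(1 + α₁ΔT) = L₂(1 + α₂ΔT) ⇒ ΔT = (L₂ − L₁)/(α₁L₁ − α₂L₂)
L₂ − L₁ = 2.4009 − 2.3905 = 1.04×10⁻² m
α₁L₁ − α₂L₂ = 1.33×10⁻⁵×2.3905 − 90×10⁻⁸×2.4009 = 2.963284×10⁻⁵ m/K
ΔT = 1.04×10⁻² / 2.963284×10⁻⁵ = 350.962 K
T = 11.0 + 350.962 = 361.962 °C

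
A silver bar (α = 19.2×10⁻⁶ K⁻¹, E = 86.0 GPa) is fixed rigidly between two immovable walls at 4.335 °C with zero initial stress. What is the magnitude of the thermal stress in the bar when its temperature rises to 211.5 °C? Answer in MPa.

σ = 342 MPa

Fully constrained: the free strain ε = αΔT is blocked, so σ = Eε = EαΔT.
|ΔT| = 207.165 K
σ = 86.0×10⁹ × 19.2×10⁻⁶ × 207.165 = 3.42×10⁸ Pa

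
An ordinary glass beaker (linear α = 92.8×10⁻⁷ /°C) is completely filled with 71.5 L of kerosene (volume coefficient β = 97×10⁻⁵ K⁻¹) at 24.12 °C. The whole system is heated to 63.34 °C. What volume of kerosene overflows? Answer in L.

The beaker also expands: β_container ≈ 3α = 2.784×10⁻⁵ /K
Net overflow = V₀(β_liq − 3α_cont)ΔT
β − 3α = 9.70×10⁻⁴ − 2.784×10⁻⁵ = 9.4216×10⁻⁴ /K; ΔT = 39.22 K
ΔV = 71.5 × 9.4216×10⁻⁴ × 39.22 = 2.64 L

2.64 L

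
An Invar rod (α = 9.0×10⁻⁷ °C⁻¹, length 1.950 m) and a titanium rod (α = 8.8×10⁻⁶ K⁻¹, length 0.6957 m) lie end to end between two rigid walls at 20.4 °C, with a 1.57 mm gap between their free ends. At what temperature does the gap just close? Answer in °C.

Gap closes when ΔL₁ + ΔL₂ = 1.57 mm = 1.57×10⁻³ m
(α₁L₁ + α₂L₂)ΔT = g
α₁L₁ + α₂L₂ = 9.0×10⁻⁷×1.950 + 8.8×10⁻⁶×0.6957 = 7.87716×10⁻⁶ m/K
ΔT = 1.57×10⁻³ / 7.87716×10⁻⁶ = 199.31 K
T = 20.4 + 199.31 = 219.71 °C

T = 220 °C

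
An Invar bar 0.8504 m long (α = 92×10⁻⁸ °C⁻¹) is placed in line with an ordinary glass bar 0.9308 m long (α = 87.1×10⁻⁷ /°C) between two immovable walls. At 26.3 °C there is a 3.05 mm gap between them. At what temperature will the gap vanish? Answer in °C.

Gap closes when ΔL₁ + ΔL₂ = 3.05 mm = 3.05×10⁻³ m
(α₁L₁ + α₂L₂)ΔT = g
α₁L₁ + α₂L₂ = 92×10⁻⁸×0.8504 + 87.1×10⁻⁷×0.9308 = 8.889636×10⁻⁶ m/K
ΔT = 3.05×10⁻³ / 8.889636×10⁻⁶ = 343.10 K
T = 26.3 + 343.10 = 369.40 °C

T = 369 °C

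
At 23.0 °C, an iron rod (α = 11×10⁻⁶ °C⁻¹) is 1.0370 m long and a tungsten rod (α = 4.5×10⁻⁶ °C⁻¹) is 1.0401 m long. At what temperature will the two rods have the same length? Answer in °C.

T = 483.9 °C

Equal length when α₁L₁ΔT − α₂L₂ΔT = L₂ − L₁ = 3.10×10⁻³ m
α₁L₁ = 1.1407×10⁻⁵, α₂L₂ = 4.68045×10⁻⁶ → Δ(αL) = 6.72655×10⁻⁶ m/K
ΔT = 3.10×10⁻³ / 6.72655×10⁻⁶ = 460.860 K, so T = 23.0 + 460.860 = 483.860 °C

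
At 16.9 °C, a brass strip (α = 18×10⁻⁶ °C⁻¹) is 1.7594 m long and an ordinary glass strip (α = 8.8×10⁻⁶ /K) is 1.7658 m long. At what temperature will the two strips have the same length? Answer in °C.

L₁(1 + α₁ΔT) = L₂(1 + α₂ΔT) ⇒ ΔT = (L₂ − L₁)/(α₁L₁ − α₂L₂)
L₂ − L₁ = 1.7658 − 1.7594 = 6.40×10⁻³ m
α₁L₁ − α₂L₂ = 18×10⁻⁶×1.7594 − 8.8×10⁻⁶×1.7658 = 1.613016×10⁻⁵ m/K
ΔT = 6.40×10⁻³ / 1.613016×10⁻⁵ = 396.772 K
T = 16.9 + 396.772 = 413.672 °C

T = 413.7 °C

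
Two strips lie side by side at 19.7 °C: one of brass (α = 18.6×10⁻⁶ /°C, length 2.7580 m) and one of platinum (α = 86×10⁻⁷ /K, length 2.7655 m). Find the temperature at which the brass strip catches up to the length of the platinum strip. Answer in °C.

Equal length when α₁L₁ΔT − α₂L₂ΔT = L₂ − L₁ = 7.50×10⁻³ m
α₁L₁ = 5.12988×10⁻⁵, α₂L₂ = 2.37833×10⁻⁵ → Δ(αL) = 2.75155×10⁻⁵ m/K
ΔT = 7.50×10⁻³ / 2.75155×10⁻⁵ = 272.574 K, so T = 19.7 + 272.574 = 292.274 °C

T = 292.3 °C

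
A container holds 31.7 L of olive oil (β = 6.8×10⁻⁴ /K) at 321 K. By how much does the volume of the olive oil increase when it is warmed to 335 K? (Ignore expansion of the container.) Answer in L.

|ΔT| = |335 − 321| = 14 K
ΔV = βV₀ΔT = (6.8×10⁻⁴)(31.7)(14) = 0.302 L

ΔV = 0.302 L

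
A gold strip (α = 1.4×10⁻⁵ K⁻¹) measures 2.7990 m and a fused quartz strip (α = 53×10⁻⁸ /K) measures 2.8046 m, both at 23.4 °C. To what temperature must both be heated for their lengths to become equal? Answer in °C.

T = 171.9 °C

Equal length when α₁L₁ΔT − α₂L₂ΔT = L₂ − L₁ = 5.60×10⁻³ m
α₁L₁ = 3.9186×10⁻⁵, α₂L₂ = 1.486438×10⁻⁶ → Δ(αL) = 3.7699562×10⁻⁵ m/K
ΔT = 5.60×10⁻³ / 3.7699562×10⁻⁵ = 148.543 K, so T = 23.4 + 148.543 = 171.943 °C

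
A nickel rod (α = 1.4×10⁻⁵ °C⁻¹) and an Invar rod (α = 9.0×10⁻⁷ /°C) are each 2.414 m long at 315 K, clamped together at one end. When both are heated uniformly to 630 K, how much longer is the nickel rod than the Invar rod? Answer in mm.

ΔT = 315 K
nickel: ΔL = 1.4×10⁻⁵ × 2.414 m × 315 = 1.0646×10⁻² m = 10.646 mm
Invar: ΔL = 9.0×10⁻⁷ × 2.414 m × 315 = 6.8437×10⁻⁴ m = 0.68437 mm
difference = 10.646 − 0.68437 = 9.96163 mm

9.96 mm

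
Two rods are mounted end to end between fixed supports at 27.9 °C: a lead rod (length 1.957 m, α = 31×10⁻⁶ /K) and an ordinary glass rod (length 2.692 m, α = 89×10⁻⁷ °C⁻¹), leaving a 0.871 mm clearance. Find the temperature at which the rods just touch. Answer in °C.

Gap closes when ΔL₁ + ΔL₂ = 0.871 mm = 8.71×10⁻⁴ m
(α₁L₁ + α₂L₂)ΔT = g
α₁L₁ + α₂L₂ = 31×10⁻⁶×1.957 + 89×10⁻⁷×2.692 = 8.46258×10⁻⁵ m/K
ΔT = 8.71×10⁻⁴ / 8.46258×10⁻⁵ = 10.292 K
T = 27.9 + 10.292 = 38.192 °C

T = 38.2 °C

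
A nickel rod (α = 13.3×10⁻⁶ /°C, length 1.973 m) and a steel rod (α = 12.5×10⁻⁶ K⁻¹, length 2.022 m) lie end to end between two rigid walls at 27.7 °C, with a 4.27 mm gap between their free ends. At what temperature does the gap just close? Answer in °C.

T = 111 °C

Gap closes when ΔL₁ + ΔL₂ = 4.27 mm = 4.27×10⁻³ m
(α₁L₁ + α₂L₂)ΔT = g
α₁L₁ + α₂L₂ = 13.3×10⁻⁶×1.973 + 12.5×10⁻⁶×2.022 = 5.15159×10⁻⁵ m/K
ΔT = 4.27×10⁻³ / 5.15159×10⁻⁵ = 82.89 K
T = 27.7 + 82.89 = 110.59 °C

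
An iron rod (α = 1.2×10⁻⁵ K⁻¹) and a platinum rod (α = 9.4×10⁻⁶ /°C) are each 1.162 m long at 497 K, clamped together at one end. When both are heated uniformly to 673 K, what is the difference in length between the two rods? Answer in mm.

0.532 mm

ΔT = 176 K
iron: ΔL = 1.2×10⁻⁵ × 1.162 m × 176 = 2.4541×10⁻³ m = 2.4541 mm
platinum: ΔL = 9.4×10⁻⁶ × 1.162 m × 176 = 1.9224×10⁻³ m = 1.9224 mm
difference = 2.4541 − 1.9224 = 0.5317 mm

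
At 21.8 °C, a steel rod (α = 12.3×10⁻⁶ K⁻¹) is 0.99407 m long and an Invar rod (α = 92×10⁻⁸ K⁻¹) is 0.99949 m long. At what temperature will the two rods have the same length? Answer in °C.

L₁(1 + α₁ΔT) = L₂(1 + α₂ΔT) ⇒ ΔT = (L₂ − L₁)/(α₁L₁ − α₂L₂)
L₂ − L₁ = 0.99949 − 0.99407 = 5.42×10⁻³ m
α₁L₁ − α₂L₂ = 12.3×10⁻⁶×0.99407 − 92×10⁻⁸×0.99949 = 1.13075302×10⁻⁵ m/K
ΔT = 5.42×10⁻³ / 1.13075302×10⁻⁵ = 479.327 K
T = 21.8 + 479.327 = 501.127 °C

T = 501.1 °C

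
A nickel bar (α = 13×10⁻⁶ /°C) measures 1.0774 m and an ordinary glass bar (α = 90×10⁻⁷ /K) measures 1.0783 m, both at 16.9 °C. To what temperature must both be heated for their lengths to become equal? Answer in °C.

T = 226.1 °C

L₁(1 + α₁ΔT) = L₂(1 + α₂ΔT) ⇒ ΔT = (L₂ − L₁)/(α₁L₁ − α₂L₂)
L₂ − L₁ = 1.0783 − 1.0774 = 9.00×10⁻⁴ m
α₁L₁ − α₂L₂ = 13×10⁻⁶×1.0774 − 90×10⁻⁷×1.0783 = 4.3015×10⁻⁶ m/K
ΔT = 9.00×10⁻⁴ / 4.3015×10⁻⁶ = 209.229 K
T = 16.9 + 209.229 = 226.129 °C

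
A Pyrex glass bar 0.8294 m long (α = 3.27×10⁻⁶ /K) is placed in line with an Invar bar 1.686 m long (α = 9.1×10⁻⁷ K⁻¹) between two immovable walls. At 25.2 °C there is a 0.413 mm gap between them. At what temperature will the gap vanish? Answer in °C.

T = 122 °C

Gap closes when ΔL₁ + ΔL₂ = 0.413 mm = 4.13×10⁻⁴ m
(α₁L₁ + α₂L₂)ΔT = g
α₁L₁ + α₂L₂ = 3.27×10⁻⁶×0.8294 + 9.1×10⁻⁷×1.686 = 4.246398×10⁻⁶ m/K
ΔT = 4.13×10⁻⁴ / 4.246398×10⁻⁶ = 97.26 K
T = 25.2 + 97.26 = 122.46 °C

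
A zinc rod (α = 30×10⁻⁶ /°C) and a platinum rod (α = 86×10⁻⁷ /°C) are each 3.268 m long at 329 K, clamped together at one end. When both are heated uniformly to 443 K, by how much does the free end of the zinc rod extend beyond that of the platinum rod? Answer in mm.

7.97 mm

ΔT = 114 K
zinc: ΔL = 30×10⁻⁶ × 3.268 m × 114 = 1.1177×10⁻² m = 11.177 mm
platinum: ΔL = 86×10⁻⁷ × 3.268 m × 114 = 3.2039×10⁻³ m = 3.2039 mm
difference = 11.177 − 3.2039 = 7.9731 mm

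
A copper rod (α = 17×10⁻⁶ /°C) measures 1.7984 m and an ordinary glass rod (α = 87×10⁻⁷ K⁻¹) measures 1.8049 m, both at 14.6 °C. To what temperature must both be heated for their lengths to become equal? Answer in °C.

Equal length when α₁L₁ΔT − α₂L₂ΔT = L₂ − L₁ = 6.50×10⁻³ m
α₁L₁ = 3.05728×10⁻⁵, α₂L₂ = 1.570263×10⁻⁵ → Δ(αL) = 1.487017×10⁻⁵ m/K
ΔT = 6.50×10⁻³ / 1.487017×10⁻⁵ = 437.117 K, so T = 14.6 + 437.117 = 451.717 °C

T = 451.7 °C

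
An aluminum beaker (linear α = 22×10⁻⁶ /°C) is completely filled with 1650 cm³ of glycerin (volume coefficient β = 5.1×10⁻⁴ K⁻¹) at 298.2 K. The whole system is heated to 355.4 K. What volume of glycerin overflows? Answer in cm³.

41.9 cm³

The beaker also expands: β_container ≈ 3α = 6.6×10⁻⁵ /K
Net overflow = V₀(β_liq − 3α_cont)ΔT
β − 3α = 5.10×10⁻⁴ − 6.6×10⁻⁵ = 4.44×10⁻⁴ /K; ΔT = 57.2 K
ΔV = 1650 × 4.44×10⁻⁴ × 57.2 = 41.9 cm³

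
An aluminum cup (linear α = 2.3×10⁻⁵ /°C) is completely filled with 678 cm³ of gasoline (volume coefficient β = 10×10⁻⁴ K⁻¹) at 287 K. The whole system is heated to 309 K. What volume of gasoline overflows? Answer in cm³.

13.9 cm³

The cup also expands: β_container ≈ 3α = 6.9×10⁻⁵ /K
Net overflow = V₀(β_liq − 3α_cont)ΔT
β − 3α = 1.00×10⁻³ − 6.9×10⁻⁵ = 9.31×10⁻⁴ /K; ΔT = 22 K
ΔV = 678 × 9.31×10⁻⁴ × 22 = 13.9 cm³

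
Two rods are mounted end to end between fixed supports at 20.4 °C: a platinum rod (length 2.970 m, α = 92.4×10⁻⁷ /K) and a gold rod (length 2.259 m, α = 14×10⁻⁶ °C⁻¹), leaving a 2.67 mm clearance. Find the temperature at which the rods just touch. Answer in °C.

α₁L₁ = 2.74428×10⁻⁵ m/K, α₂L₂ = 3.1626×10⁻⁵ m/K → total 5.90688×10⁻⁵ m/K
ΔT = g/(α₁L₁+α₂L₂) = 2.67×10⁻³ / 5.90688×10⁻⁵ = 45.202 K
T = 20.4 + 45.202 = 65.602 °C

T = 65.6 °C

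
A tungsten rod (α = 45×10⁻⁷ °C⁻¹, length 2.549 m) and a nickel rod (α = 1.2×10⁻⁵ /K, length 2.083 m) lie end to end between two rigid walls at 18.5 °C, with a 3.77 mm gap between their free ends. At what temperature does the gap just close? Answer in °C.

T = 122 °C

Gap closes when ΔL₁ + ΔL₂ = 3.77 mm = 3.77×10⁻³ m
(α₁L₁ + α₂L₂)ΔT = g
α₁L₁ + α₂L₂ = 45×10⁻⁷×2.549 + 1.2×10⁻⁵×2.083 = 3.64665×10⁻⁵ m/K
ΔT = 3.77×10⁻³ / 3.64665×10⁻⁵ = 103.38 K
T = 18.5 + 103.38 = 121.88 °C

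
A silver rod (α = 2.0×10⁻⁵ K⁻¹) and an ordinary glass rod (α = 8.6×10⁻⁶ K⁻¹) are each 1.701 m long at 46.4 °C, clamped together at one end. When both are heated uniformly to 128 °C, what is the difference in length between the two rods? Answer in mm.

1.58 mm

ΔT = 81.6 K
silver: ΔL = 2.0×10⁻⁵ × 1.701 m × 81.6 = 2.7760×10⁻³ m = 2.7760 mm
ordinary glass: ΔL = 8.6×10⁻⁶ × 1.701 m × 81.6 = 1.1937×10⁻³ m = 1.1937 mm
difference = 2.7760 − 1.1937 = 1.5823 mm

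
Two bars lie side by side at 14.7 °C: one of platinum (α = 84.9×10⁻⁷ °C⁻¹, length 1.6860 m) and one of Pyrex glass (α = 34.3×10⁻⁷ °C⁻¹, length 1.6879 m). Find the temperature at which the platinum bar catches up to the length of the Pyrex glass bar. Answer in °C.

T = 237.6 °C

Equal length when α₁L₁ΔT − α₂L₂ΔT = L₂ − L₁ = 1.90×10⁻³ m
α₁L₁ = 1.431414×10⁻⁵, α₂L₂ = 5.789497×10⁻⁶ → Δ(αL) = 8.524643×10⁻⁶ m/K
ΔT = 1.90×10⁻³ / 8.524643×10⁻⁶ = 222.883 K, so T = 14.7 + 222.883 = 237.583 °C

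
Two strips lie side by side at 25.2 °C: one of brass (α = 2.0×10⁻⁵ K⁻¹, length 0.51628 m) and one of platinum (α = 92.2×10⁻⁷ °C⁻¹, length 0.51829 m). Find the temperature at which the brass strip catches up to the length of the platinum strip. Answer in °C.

Equal length when α₁L₁ΔT − α₂L₂ΔT = L₂ − L₁ = 2.01×10⁻³ m
α₁L₁ = 1.03256×10⁻⁵, α₂L₂ = 4.7786338×10⁻⁶ → Δ(αL) = 5.5469662×10⁻⁶ m/K
ΔT = 2.01×10⁻³ / 5.5469662×10⁻⁶ = 362.360 K, so T = 25.2 + 362.360 = 387.560 °C

T = 387.6 °C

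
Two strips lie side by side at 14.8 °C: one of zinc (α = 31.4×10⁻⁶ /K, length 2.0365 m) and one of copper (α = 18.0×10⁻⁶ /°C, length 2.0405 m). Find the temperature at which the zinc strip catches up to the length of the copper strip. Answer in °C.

Equal length when α₁L₁ΔT − α₂L₂ΔT = L₂ − L₁ = 4.00×10⁻³ m
α₁L₁ = 6.39461×10⁻⁵, α₂L₂ = 3.6729×10⁻⁵ → Δ(αL) = 2.72171×10⁻⁵ m/K
ΔT = 4.00×10⁻³ / 2.72171×10⁻⁵ = 146.966 K, so T = 14.8 + 146.966 = 161.766 °C

T = 161.8 °C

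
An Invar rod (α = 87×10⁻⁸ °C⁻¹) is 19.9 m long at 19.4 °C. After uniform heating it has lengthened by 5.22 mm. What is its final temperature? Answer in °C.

T = 321 °C

ΔL = αL₀ΔT ⇒ ΔT = ΔL / (αL₀)
ΔT = 5.22×10⁻³ m / (87×10⁻⁸ × 19.9 m) = 301.51 K
T = 19.4 + 301.51 = 320.91 °C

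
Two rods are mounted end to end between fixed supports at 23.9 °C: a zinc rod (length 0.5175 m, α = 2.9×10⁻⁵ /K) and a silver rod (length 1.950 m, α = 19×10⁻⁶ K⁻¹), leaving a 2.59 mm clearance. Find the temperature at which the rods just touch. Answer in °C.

T = 73.7 °C

α₁L₁ = 1.50075×10⁻⁵ m/K, α₂L₂ = 3.705×10⁻⁵ m/K → total 5.20575×10⁻⁵ m/K
ΔT = g/(α₁L₁+α₂L₂) = 2.59×10⁻³ / 5.20575×10⁻⁵ = 49.753 K
T = 23.9 + 49.753 = 73.653 °C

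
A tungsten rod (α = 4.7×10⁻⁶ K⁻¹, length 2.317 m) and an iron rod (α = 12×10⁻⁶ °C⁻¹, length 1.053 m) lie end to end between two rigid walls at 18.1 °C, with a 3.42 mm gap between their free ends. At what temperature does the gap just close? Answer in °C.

T = 163 °C

Gap closes when ΔL₁ + ΔL₂ = 3.42 mm = 3.42×10⁻³ m
(α₁L₁ + α₂L₂)ΔT = g
α₁L₁ + α₂L₂ = 4.7×10⁻⁶×2.317 + 12×10⁻⁶×1.053 = 2.35259×10⁻⁵ m/K
ΔT = 3.42×10⁻³ / 2.35259×10⁻⁵ = 145.37 K
T = 18.1 + 145.37 = 163.47 °C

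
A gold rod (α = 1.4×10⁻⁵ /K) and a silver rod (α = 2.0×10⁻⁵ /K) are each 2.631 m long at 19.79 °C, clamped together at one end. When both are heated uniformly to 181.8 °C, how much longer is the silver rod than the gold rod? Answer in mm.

2.56 mm

ΔT = 162.01 K
gold: ΔL = 1.4×10⁻⁵ × 2.631 m × 162.01 = 5.9675×10⁻³ m = 5.9675 mm
silver: ΔL = 2.0×10⁻⁵ × 2.631 m × 162.01 = 8.5250×10⁻³ m = 8.5250 mm
difference = 8.5250 − 5.9675 = 2.5575 mm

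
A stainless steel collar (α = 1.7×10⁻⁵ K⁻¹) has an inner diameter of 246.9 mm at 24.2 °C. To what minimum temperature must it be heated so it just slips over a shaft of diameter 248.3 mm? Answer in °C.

Required Δd = 248.3 − 246.9 = 1.4 mm
Δd = αd₀ΔT ⇒ ΔT = Δd/(αd₀) = 1.4 / (1.7×10⁻⁵ × 246.9) = 333.55 K
T_min = 24.2 + 333.55 = 357.75 °C

T = 358 °C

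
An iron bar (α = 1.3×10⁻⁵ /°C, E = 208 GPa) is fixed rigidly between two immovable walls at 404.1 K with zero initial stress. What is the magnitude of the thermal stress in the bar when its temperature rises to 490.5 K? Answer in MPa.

σ = 234 MPa

Fully constrained: the free strain ε = αΔT is blocked, so σ = Eε = EαΔT.
|ΔT| = 86.4 K
σ = 208×10⁹ × 1.3×10⁻⁵ × 86.4 = 2.34×10⁸ Pa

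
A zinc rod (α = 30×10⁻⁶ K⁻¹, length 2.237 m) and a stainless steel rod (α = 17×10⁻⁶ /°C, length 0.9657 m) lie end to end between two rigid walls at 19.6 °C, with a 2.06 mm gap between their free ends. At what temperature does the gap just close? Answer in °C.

T = 44.3 °C

Gap closes when ΔL₁ + ΔL₂ = 2.06 mm = 2.06×10⁻³ m
(α₁L₁ + α₂L₂)ΔT = g
α₁L₁ + α₂L₂ = 30×10⁻⁶×2.237 + 17×10⁻⁶×0.9657 = 8.35269×10⁻⁵ m/K
ΔT = 2.06×10⁻³ / 8.35269×10⁻⁵ = 24.663 K
T = 19.6 + 24.663 = 44.263 °C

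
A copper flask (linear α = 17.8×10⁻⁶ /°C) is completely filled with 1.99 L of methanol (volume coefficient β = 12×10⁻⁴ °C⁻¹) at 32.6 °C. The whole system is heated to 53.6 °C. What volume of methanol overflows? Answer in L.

The flask also expands: β_container ≈ 3α = 5.34×10⁻⁵ /K
Net overflow = V₀(β_liq − 3α_cont)ΔT
β − 3α = 1.20×10⁻³ − 5.34×10⁻⁵ = 1.1466×10⁻³ /K; ΔT = 21.0 K
ΔV = 1.99 × 1.1466×10⁻³ × 21.0 = 0.0479 L

0.0479 L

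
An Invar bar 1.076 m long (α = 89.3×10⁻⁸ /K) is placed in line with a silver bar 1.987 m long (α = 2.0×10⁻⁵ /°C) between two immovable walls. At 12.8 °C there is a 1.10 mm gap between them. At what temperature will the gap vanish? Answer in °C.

T = 39.8 °C

Gap closes when ΔL₁ + ΔL₂ = 1.10 mm = 1.10×10⁻³ m
(α₁L₁ + α₂L₂)ΔT = g
α₁L₁ + α₂L₂ = 89.3×10⁻⁸×1.076 + 2.0×10⁻⁵×1.987 = 4.0700868×10⁻⁵ m/K
ΔT = 1.10×10⁻³ / 4.0700868×10⁻⁵ = 27.026 K
T = 12.8 + 27.026 = 39.826 °C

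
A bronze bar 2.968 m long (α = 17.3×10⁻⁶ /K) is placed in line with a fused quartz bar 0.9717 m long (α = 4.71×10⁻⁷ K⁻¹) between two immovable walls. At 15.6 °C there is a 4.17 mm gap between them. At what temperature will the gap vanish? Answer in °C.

α₁L₁ = 5.13464×10⁻⁵ m/K, α₂L₂ = 4.576707×10⁻⁷ m/K → total 5.18040707×10⁻⁵ m/K
ΔT = g/(α₁L₁+α₂L₂) = 4.17×10⁻³ / 5.18040707×10⁻⁵ = 80.496 K
T = 15.6 + 80.496 = 96.096 °C

T = 96.1 °C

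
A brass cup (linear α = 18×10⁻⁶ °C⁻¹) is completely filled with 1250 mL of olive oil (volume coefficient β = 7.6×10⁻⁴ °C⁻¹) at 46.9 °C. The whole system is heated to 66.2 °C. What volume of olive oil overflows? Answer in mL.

17.0 mL

The cup also expands: β_container ≈ 3α = 5.4×10⁻⁵ /K
Net overflow = V₀(β_liq − 3α_cont)ΔT
β − 3α = 7.60×10⁻⁴ − 5.4×10⁻⁵ = 7.06×10⁻⁴ /K; ΔT = 19.3 K
ΔV = 1250 × 7.06×10⁻⁴ × 19.3 = 17.0 mL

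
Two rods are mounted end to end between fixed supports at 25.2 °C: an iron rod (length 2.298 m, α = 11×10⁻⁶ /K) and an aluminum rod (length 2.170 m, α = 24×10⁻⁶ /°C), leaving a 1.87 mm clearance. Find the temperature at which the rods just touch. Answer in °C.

α₁L₁ = 2.5278×10⁻⁵ m/K, α₂L₂ = 5.208×10⁻⁵ m/K → total 7.7358×10⁻⁵ m/K
ΔT = g/(α₁L₁+α₂L₂) = 1.87×10⁻³ / 7.7358×10⁻⁵ = 24.173 K
T = 25.2 + 24.173 = 49.373 °C

T = 49.4 °C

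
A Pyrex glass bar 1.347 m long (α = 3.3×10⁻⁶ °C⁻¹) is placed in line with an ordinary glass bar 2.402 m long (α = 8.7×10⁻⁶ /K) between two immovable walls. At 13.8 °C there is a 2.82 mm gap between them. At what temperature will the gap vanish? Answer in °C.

Gap closes when ΔL₁ + ΔL₂ = 2.82 mm = 2.82×10⁻³ m
(α₁L₁ + α₂L₂)ΔT = g
α₁L₁ + α₂L₂ = 3.3×10⁻⁶×1.347 + 8.7×10⁻⁶×2.402 = 2.53425×10⁻⁵ m/K
ΔT = 2.82×10⁻³ / 2.53425×10⁻⁵ = 111.28 K
T = 13.8 + 111.28 = 125.08 °C

T = 125 °C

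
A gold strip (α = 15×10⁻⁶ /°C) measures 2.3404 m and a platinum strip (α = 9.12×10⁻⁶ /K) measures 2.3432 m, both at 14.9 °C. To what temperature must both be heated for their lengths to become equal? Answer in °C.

L₁(1 + α₁ΔT) = L₂(1 + α₂ΔT) ⇒ ΔT = (L₂ − L₁)/(α₁L₁ − α₂L₂)
L₂ − L₁ = 2.3432 − 2.3404 = 2.80×10⁻³ m
α₁L₁ − α₂L₂ = 15×10⁻⁶×2.3404 − 9.12×10⁻⁶×2.3432 = 1.3736016×10⁻⁵ m/K
ΔT = 2.80×10⁻³ / 1.3736016×10⁻⁵ = 203.844 K
T = 14.9 + 203.844 = 218.744 °C

T = 218.7 °C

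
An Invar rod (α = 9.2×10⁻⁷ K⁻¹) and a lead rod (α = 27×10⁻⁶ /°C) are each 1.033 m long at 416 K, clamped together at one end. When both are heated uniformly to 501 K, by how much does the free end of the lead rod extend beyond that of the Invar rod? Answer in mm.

ΔT = 85 K
Invar: ΔL = 9.2×10⁻⁷ × 1.033 m × 85 = 8.0781×10⁻⁵ m = 0.080781 mm
lead: ΔL = 27×10⁻⁶ × 1.033 m × 85 = 2.3707×10⁻³ m = 2.3707 mm
difference = 2.3707 − 0.080781 = 2.289919 mm

2.29 mm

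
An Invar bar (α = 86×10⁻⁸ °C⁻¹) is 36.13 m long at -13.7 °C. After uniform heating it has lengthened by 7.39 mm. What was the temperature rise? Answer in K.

ΔL = αL₀ΔT ⇒ ΔT = ΔL / (αL₀)
ΔT = 7.39×10⁻³ m / (86×10⁻⁸ × 36.13 m) = 237.84 K

ΔT = 238 K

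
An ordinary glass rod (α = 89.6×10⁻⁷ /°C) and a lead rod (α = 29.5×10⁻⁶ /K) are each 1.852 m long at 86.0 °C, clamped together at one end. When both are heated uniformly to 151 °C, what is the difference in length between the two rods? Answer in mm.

2.47 mm

ΔT = 65.0 K
ordinary glass: ΔL = 89.6×10⁻⁷ × 1.852 m × 65.0 = 1.0786×10⁻³ m = 1.0786 mm
lead: ΔL = 29.5×10⁻⁶ × 1.852 m × 65.0 = 3.5512×10⁻³ m = 3.5512 mm
difference = 3.5512 − 1.0786 = 2.4726 mm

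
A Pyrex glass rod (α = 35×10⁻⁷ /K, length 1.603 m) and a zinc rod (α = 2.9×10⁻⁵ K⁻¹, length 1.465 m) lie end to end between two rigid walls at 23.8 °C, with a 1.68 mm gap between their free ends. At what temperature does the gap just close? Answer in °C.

α₁L₁ = 5.6105×10⁻⁶ m/K, α₂L₂ = 4.2485×10⁻⁵ m/K → total 4.80955×10⁻⁵ m/K
ΔT = g/(α₁L₁+α₂L₂) = 1.68×10⁻³ / 4.80955×10⁻⁵ = 34.931 K
T = 23.8 + 34.931 = 58.731 °C

T = 58.7 °C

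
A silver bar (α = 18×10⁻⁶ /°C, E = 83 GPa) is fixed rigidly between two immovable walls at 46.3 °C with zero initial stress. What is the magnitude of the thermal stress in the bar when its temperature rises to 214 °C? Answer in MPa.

Fully constrained: the free strain ε = αΔT is blocked, so σ = Eε = EαΔT.
|ΔT| = 167.7 K
σ = 83.0×10⁹ × 18×10⁻⁶ × 167.7 = 2.51×10⁸ Pa

σ = 251 MPa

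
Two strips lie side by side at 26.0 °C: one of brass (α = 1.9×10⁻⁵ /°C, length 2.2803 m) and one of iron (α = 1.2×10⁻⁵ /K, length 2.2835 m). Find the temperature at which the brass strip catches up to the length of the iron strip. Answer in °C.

T = 227.0 °C

Equal length when α₁L₁ΔT − α₂L₂ΔT = L₂ − L₁ = 3.20×10⁻³ m
α₁L₁ = 4.33257×10⁻⁵, α₂L₂ = 2.7402×10⁻⁵ → Δ(αL) = 1.59237×10⁻⁵ m/K
ΔT = 3.20×10⁻³ / 1.59237×10⁻⁵ = 200.958 K, so T = 26.0 + 200.958 = 226.958 °C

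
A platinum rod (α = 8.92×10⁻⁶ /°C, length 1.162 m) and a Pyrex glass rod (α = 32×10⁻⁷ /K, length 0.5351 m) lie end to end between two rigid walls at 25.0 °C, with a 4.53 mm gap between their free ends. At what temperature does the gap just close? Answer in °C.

Gap closes when ΔL₁ + ΔL₂ = 4.53 mm = 4.53×10⁻³ m
(α₁L₁ + α₂L₂)ΔT = g
α₁L₁ + α₂L₂ = 8.92×10⁻⁶×1.162 + 32×10⁻⁷×0.5351 = 1.207736×10⁻⁵ m/K
ΔT = 4.53×10⁻³ / 1.207736×10⁻⁵ = 375.08 K
T = 25.0 + 375.08 = 400.08 °C

T = 400 °C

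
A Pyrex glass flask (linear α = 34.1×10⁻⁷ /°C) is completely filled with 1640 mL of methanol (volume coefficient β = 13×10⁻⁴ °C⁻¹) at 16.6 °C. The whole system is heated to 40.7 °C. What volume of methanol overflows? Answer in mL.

The flask also expands: β_container ≈ 3α = 1.023×10⁻⁵ /K
Net overflow = V₀(β_liq − 3α_cont)ΔT
β − 3α = 1.30×10⁻³ − 1.023×10⁻⁵ = 1.28977×10⁻³ /K; ΔT = 24.1 K
ΔV = 1640 × 1.28977×10⁻³ × 24.1 = 51.0 mL

51.0 mL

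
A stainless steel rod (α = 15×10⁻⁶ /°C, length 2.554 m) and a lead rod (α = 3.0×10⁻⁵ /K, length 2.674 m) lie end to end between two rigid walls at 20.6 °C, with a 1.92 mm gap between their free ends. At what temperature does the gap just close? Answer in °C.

α₁L₁ = 3.831×10⁻⁵ m/K, α₂L₂ = 8.022×10⁻⁵ m/K → total 1.1853×10⁻⁴ m/K
ΔT = g/(α₁L₁+α₂L₂) = 1.92×10⁻³ / 1.1853×10⁻⁴ = 16.198 K
T = 20.6 + 16.198 = 36.798 °C

T = 36.8 °C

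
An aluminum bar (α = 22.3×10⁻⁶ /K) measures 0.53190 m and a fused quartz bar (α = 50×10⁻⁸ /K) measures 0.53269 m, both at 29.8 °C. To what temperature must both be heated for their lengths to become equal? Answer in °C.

L₁(1 + α₁ΔT) = L₂(1 + α₂ΔT) ⇒ ΔT = (L₂ − L₁)/(α₁L₁ − α₂L₂)
L₂ − L₁ = 0.53269 − 0.53190 = 7.90×10⁻⁴ m
α₁L₁ − α₂L₂ = 22.3×10⁻⁶×0.53190 − 50×10⁻⁸×0.53269 = 1.1595025×10⁻⁵ m/K
ΔT = 7.90×10⁻⁴ / 1.1595025×10⁻⁵ = 68.1327 K
T = 29.8 + 68.1327 = 97.9327 °C

T = 97.93 °C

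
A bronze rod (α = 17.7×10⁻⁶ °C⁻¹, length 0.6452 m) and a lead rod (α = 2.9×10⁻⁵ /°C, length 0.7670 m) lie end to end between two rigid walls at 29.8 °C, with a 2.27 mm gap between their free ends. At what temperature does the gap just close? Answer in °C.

α₁L₁ = 1.142004×10⁻⁵ m/K, α₂L₂ = 2.2243×10⁻⁵ m/K → total 3.366304×10⁻⁵ m/K
ΔT = g/(α₁L₁+α₂L₂) = 2.27×10⁻³ / 3.366304×10⁻⁵ = 67.433 K
T = 29.8 + 67.433 = 97.233 °C

T = 97.2 °C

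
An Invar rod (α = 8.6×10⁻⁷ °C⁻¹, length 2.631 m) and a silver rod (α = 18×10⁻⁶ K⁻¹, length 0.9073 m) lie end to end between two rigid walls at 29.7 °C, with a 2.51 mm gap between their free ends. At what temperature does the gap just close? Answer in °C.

T = 165 °C

α₁L₁ = 2.26266×10⁻⁶ m/K, α₂L₂ = 1.63314×10⁻⁵ m/K → total 1.859406×10⁻⁵ m/K
ΔT = g/(α₁L₁+α₂L₂) = 2.51×10⁻³ / 1.859406×10⁻⁵ = 134.99 K
T = 29.7 + 134.99 = 164.69 °C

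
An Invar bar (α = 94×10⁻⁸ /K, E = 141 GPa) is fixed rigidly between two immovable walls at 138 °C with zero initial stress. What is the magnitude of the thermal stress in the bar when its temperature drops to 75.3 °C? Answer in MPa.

σ = 8.31 MPa

Fully constrained: the free strain ε = αΔT is blocked, so σ = Eε = EαΔT.
|ΔT| = 62.7 K
σ = 141×10⁹ × 94×10⁻⁸ × 62.7 = 8.31×10⁶ Pa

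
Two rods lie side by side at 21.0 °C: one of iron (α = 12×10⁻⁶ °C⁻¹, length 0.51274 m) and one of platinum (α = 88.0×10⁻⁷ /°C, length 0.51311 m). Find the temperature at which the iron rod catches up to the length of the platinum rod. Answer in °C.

T = 247.0 °C

Equal length when α₁L₁ΔT − α₂L₂ΔT = L₂ − L₁ = 3.70×10⁻⁴ m
α₁L₁ = 6.15288×10⁻⁶, α₂L₂ = 4.515368×10⁻⁶ → Δ(αL) = 1.637512×10⁻⁶ m/K
ΔT = 3.70×10⁻⁴ / 1.637512×10⁻⁶ = 225.953 K, so T = 21.0 + 225.953 = 246.953 °C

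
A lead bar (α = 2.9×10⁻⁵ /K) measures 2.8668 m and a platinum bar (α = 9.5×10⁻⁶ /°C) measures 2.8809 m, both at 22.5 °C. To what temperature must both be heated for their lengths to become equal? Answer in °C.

T = 275.3 °C

L₁(1 + α₁ΔT) = L₂(1 + α₂ΔT) ⇒ ΔT = (L₂ − L₁)/(α₁L₁ − α₂L₂)
L₂ − L₁ = 2.8809 − 2.8668 = 1.41×10⁻² m
α₁L₁ − α₂L₂ = 2.9×10⁻⁵×2.8668 − 9.5×10⁻⁶×2.8809 = 5.576865×10⁻⁵ m/K
ΔT = 1.41×10⁻² / 5.576865×10⁻⁵ = 252.830 K
T = 22.5 + 252.830 = 275.330 °C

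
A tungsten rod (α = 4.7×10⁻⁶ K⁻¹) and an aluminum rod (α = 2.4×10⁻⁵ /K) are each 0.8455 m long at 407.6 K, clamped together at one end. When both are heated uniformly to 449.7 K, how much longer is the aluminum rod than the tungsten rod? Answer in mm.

0.687 mm

ΔT = 42.1 K
tungsten: ΔL = 4.7×10⁻⁶ × 0.8455 m × 42.1 = 1.6730×10⁻⁴ m = 0.16730 mm
aluminum: ΔL = 2.4×10⁻⁵ × 0.8455 m × 42.1 = 8.5429×10⁻⁴ m = 0.85429 mm
difference = 0.85429 − 0.16730 = 0.68699 mm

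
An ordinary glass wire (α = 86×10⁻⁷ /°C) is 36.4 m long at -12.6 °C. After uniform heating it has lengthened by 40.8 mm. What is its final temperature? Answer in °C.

ΔL = αL₀ΔT ⇒ ΔT = ΔL / (αL₀)
ΔT = 40.8×10⁻³ m / (86×10⁻⁷ × 36.4 m) = 130.33 K
T = -12.6 + 130.33 = 117.73 °C

T = 118 °C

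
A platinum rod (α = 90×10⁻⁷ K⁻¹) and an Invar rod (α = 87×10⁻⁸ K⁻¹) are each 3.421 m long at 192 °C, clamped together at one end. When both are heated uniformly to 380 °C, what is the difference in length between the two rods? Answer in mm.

5.23 mm

ΔT = 188 K
platinum: ΔL = 90×10⁻⁷ × 3.421 m × 188 = 5.7883×10⁻³ m = 5.7883 mm
Invar: ΔL = 87×10⁻⁸ × 3.421 m × 188 = 5.5954×10⁻⁴ m = 0.55954 mm
difference = 5.7883 − 0.55954 = 5.22876 mm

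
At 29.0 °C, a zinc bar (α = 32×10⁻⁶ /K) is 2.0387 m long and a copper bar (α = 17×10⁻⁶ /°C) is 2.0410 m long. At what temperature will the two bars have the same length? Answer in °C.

L₁(1 + α₁ΔT) = L₂(1 + α₂ΔT) ⇒ ΔT = (L₂ − L₁)/(α₁L₁ − α₂L₂)
L₂ − L₁ = 2.0410 − 2.0387 = 2.30×10⁻³ m
α₁L₁ − α₂L₂ = 32×10⁻⁶×2.0387 − 17×10⁻⁶×2.0410 = 3.05414×10⁻⁵ m/K
ΔT = 2.30×10⁻³ / 3.05414×10⁻⁵ = 75.308 K
T = 29.0 + 75.308 = 104.308 °C

T = 104.3 °C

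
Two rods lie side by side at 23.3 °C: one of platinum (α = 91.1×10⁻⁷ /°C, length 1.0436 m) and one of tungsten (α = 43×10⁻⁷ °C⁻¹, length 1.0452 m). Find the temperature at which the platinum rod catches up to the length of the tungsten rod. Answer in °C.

T = 342.5 °C

Equal length when α₁L₁ΔT − α₂L₂ΔT = L₂ − L₁ = 1.60×10⁻³ m
α₁L₁ = 9.507196×10⁻⁶, α₂L₂ = 4.49436×10⁻⁶ → Δ(αL) = 5.012836×10⁻⁶ m/K
ΔT = 1.60×10⁻³ / 5.012836×10⁻⁶ = 319.181 K, so T = 23.3 + 319.181 = 342.481 °C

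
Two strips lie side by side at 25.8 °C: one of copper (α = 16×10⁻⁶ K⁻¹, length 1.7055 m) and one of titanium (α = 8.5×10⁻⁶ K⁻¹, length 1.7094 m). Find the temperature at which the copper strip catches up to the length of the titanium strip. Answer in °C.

T = 331.5 °C

Equal length when α₁L₁ΔT − α₂L₂ΔT = L₂ − L₁ = 3.90×10⁻³ m
α₁L₁ = 2.7288×10⁻⁵, α₂L₂ = 1.45299×10⁻⁵ → Δ(αL) = 1.27581×10⁻⁵ m/K
ΔT = 3.90×10⁻³ / 1.27581×10⁻⁵ = 305.688 K, so T = 25.8 + 305.688 = 331.488 °C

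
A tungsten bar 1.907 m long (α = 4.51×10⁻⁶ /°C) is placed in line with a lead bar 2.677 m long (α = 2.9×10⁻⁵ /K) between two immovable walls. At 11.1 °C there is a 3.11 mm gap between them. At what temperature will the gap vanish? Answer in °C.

T = 47.2 °C

α₁L₁ = 8.60057×10⁻⁶ m/K, α₂L₂ = 7.7633×10⁻⁵ m/K → total 8.623357×10⁻⁵ m/K
ΔT = g/(α₁L₁+α₂L₂) = 3.11×10⁻³ / 8.623357×10⁻⁵ = 36.065 K
T = 11.1 + 36.065 = 47.165 °C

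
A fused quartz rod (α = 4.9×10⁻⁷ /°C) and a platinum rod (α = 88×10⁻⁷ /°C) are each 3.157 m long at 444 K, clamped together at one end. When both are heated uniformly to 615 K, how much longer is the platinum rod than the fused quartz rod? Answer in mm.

4.49 mm

ΔT = 171 K
fused quartz: ΔL = 4.9×10⁻⁷ × 3.157 m × 171 = 2.6453×10⁻⁴ m = 0.26453 mm
platinum: ΔL = 88×10⁻⁷ × 3.157 m × 171 = 4.7507×10⁻³ m = 4.7507 mm
difference = 4.7507 − 0.26453 = 4.48617 mm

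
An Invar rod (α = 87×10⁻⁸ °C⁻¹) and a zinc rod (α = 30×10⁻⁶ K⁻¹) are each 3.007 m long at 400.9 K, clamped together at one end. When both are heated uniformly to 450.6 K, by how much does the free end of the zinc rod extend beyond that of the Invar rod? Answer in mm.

4.35 mm

ΔT = 49.7 K
Invar: ΔL = 87×10⁻⁸ × 3.007 m × 49.7 = 1.3002×10⁻⁴ m = 0.13002 mm
zinc: ΔL = 30×10⁻⁶ × 3.007 m × 49.7 = 4.4834×10⁻³ m = 4.4834 mm
difference = 4.4834 − 0.13002 = 4.35338 mm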